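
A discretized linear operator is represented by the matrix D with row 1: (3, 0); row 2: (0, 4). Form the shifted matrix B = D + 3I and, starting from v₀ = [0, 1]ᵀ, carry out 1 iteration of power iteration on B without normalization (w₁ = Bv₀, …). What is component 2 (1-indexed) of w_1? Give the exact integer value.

7

B = D + 3I has rows (6, 0); (0, 7)
w1 = Bv₀ = (6·0 + 0·1; 0·0 + 7·1) = (0, 7)
Requested component of w1: 7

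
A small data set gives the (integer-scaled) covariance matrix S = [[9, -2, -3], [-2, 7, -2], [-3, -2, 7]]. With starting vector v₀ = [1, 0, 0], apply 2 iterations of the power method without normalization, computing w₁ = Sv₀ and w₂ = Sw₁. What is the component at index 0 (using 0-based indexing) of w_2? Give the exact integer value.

94

w1 = Sv₀ = (9, -2, -3)
w2 = Sw1 = (94, -26, -44)
The requested component of w2 is 94.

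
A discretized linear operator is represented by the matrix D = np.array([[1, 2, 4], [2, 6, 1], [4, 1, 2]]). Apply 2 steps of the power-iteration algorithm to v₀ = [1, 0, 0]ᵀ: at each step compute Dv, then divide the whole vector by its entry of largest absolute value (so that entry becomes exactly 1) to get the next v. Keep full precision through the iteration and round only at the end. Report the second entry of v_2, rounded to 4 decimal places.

Dv0 = (1.00000, 2.00000, 4.00000); divide by 4.00000 → v1 = (0.25000, 0.50000, 1.00000)
Dv1 = (5.25000, 4.50000, 3.50000); divide by 5.25000 → v2 = (1.00000, 0.85714, 0.66667)
Requested entry of v2: 18/21 = 0.8571

0.8571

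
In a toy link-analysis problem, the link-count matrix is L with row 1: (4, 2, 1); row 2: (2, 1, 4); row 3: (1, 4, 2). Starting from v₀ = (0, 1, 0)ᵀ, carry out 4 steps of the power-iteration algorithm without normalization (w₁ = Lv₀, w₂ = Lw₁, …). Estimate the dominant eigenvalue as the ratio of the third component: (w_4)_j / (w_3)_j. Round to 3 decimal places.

6.222

w1 = Lv₀ = (4·0 + 2·1 + 1·0; 2·0 + 1·1 + 4·0; 1·0 + 4·1 + 2·0) = (2, 1, 4)
w2 = Lw1 = (4·2 + 2·1 + 1·4; 2·2 + 1·1 + 4·4; 1·2 + 4·1 + 2·4) = (14, 21, 14)
w3 = Lw2 = (112, 105, 126)
w4 = Lw3 = (784, 833, 784)
Ratio at component: 784 / 126 = 6.222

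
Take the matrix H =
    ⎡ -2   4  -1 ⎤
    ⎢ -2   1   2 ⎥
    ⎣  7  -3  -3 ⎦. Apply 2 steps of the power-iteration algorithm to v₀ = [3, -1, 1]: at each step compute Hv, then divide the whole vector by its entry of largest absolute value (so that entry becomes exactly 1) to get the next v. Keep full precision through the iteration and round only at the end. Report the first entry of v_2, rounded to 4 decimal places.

0.1520

Hv0 = (-11.00000, -5.00000, 21.00000); divide by 21.00000 → v1 = (-0.52381, -0.23810, 1.00000)
Hv1 = (-0.90476, 2.80952, -5.95238); divide by -5.95238 → v2 = (0.15200, -0.47200, 1.00000)
Requested entry of v2: -19/-125 = 0.1520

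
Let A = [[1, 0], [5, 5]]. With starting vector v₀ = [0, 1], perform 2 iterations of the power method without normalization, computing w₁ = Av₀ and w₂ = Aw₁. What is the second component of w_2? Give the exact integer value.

w1 = Av₀ = (0, 5)
w2 = Aw1 = (0, 25)
The requested component of w2 is 25.

25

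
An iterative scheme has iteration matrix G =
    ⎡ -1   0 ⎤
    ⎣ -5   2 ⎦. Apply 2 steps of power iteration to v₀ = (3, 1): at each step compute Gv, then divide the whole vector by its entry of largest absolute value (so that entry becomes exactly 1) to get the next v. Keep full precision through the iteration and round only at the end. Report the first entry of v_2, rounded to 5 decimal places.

-0.27273

Gv0 = (-3.000000, -13.000000); divide by -13.000000 → v1 = (0.230769, 1.000000)
Gv1 = (-0.230769, 0.846154); divide by 0.846154 → v2 = (-0.272727, 1.000000)
Requested entry of v2: 3/-11 = -0.27273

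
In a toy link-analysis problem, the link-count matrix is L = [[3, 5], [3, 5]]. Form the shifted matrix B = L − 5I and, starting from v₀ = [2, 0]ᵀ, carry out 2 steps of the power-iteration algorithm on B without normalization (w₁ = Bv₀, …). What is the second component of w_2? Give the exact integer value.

-12

B = L − 5I has rows (-2, 5); (3, 0)
w1 = Bv₀ = ((-2)·2 + 5·0; 3·2 + 0·0) = (-4, 6)
w2 = Bw1 = ((-2)·(-4) + 5·6; 3·(-4) + 0·6) = (38, -12)
Requested component of w2: -12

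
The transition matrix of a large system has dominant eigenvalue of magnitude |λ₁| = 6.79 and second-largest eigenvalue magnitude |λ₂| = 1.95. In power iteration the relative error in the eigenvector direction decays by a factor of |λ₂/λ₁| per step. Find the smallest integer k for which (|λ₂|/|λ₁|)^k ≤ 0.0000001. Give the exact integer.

|λ₂/λ₁| = 1.95/6.79 = 0.28719
Need k ≥ ln(0.0000001) / ln(0.28719) = -16.1181 / -1.2476 ≈ 12.919
Smallest integer k satisfying the bound: 13

13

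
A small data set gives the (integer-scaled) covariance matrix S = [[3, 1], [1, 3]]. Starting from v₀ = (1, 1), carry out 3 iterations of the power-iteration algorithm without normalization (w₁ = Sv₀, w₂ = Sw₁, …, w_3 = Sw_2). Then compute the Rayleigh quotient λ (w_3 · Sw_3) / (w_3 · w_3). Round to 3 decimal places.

w1 = Sv₀ = (4, 4)
w2 = Sw1 = (16, 16)
w3 = Sw2 = (64, 64)
Sw3 = (256, 256)
w3·Sw3 = 64·256 + 64·256 = 32768; w3·w3 = 64·64 + 64·64 = 8192
λ ≈ 32768/8192 = 4.000

λ ≈ 4.000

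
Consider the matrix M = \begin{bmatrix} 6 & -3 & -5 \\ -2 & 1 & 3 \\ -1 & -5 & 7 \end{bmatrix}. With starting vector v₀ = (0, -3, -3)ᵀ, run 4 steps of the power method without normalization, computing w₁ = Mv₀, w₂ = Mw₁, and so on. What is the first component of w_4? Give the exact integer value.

w1 = Mv₀ = (6·0 + (-3)·(-3) + (-5)·(-3); (-2)·0 + 1·(-3) + 3·(-3); (-1)·0 + (-5)·(-3) + 7·(-3)) = (24, -12, -6)
w2 = Mw1 = (6·24 + (-3)·(-12) + (-5)·(-6); (-2)·24 + 1·(-12) + 3·(-6); (-1)·24 + (-5)·(-12) + 7·(-6)) = (210, -78, -6)
w3 = Mw2 = (1524, -516, 138)
w4 = Mw3 = (10002, -3150, 2022)
The requested component of w4 is 10002.

10002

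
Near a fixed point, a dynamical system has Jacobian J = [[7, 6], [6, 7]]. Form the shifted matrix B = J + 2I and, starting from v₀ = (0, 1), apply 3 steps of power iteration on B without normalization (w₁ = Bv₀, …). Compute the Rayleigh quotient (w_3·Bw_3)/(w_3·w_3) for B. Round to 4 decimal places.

14.9992

B = J + 2I has rows (9, 6); (6, 9)
w1 = Bv₀ = (9·0 + 6·1; 6·0 + 9·1) = (6, 9)
w2 = Bw1 = (9·6 + 6·9; 6·6 + 9·9) = (108, 117)
w3 = Bw2 = (1674, 1701)
Bw3 = (25272, 25353)
w3·Bw3 = 85430781; w3·w3 = 5695677; μ ≈ 85430781/5695677 = 14.9992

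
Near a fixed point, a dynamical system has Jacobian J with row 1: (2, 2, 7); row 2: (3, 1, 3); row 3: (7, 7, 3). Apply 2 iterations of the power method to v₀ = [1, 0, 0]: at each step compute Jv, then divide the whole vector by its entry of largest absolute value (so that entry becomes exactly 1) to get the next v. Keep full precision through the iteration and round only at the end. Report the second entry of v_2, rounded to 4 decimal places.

0.5085

Jv0 = (2.00000, 3.00000, 7.00000); divide by 7.00000 → v1 = (0.28571, 0.42857, 1.00000)
Jv1 = (8.42857, 4.28571, 8.00000); divide by 8.42857 → v2 = (1.00000, 0.50847, 0.94915)
Requested entry of v2: 30/59 = 0.5085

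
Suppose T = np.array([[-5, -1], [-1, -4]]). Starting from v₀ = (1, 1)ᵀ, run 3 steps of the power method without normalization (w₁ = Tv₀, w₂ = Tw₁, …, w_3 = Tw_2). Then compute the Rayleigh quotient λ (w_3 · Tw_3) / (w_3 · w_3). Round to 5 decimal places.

w1 = Tv₀ = (-6, -5)
w2 = Tw1 = (35, 26)
w3 = Tw2 = (-201, -139)
Tw3 = (1144, 757)
w3·Tw3 = (-201)·1144 + (-139)·757 = -335167; w3·w3 = (-201)·(-201) + (-139)·(-139) = 59722
λ ≈ -335167/59722 = -5.61212

λ ≈ -5.61212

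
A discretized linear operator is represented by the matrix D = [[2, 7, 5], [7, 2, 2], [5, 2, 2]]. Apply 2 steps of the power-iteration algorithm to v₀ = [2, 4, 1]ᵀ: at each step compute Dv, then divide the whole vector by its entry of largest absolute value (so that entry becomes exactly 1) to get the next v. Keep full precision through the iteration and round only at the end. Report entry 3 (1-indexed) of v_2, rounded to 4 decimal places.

0.7867

Dv0 = (37.00000, 24.00000, 20.00000); divide by 37.00000 → v1 = (1.00000, 0.64865, 0.54054)
Dv1 = (9.24324, 9.37838, 7.37838); divide by 9.37838 → v2 = (0.98559, 1.00000, 0.78674)
Requested entry of v2: 273/347 = 0.7867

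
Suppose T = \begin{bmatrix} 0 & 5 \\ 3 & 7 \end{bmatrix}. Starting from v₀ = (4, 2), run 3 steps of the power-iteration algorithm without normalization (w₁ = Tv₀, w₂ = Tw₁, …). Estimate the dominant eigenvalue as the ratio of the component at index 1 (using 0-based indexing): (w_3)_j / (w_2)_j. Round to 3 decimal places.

w1 = Tv₀ = (0·4 + 5·2; 3·4 + 7·2) = (10, 26)
w2 = Tw1 = (0·10 + 5·26; 3·10 + 7·26) = (130, 212)
w3 = Tw2 = (1060, 1874)
Ratio at component: 1874 / 212 = 8.840

λ ≈ 8.840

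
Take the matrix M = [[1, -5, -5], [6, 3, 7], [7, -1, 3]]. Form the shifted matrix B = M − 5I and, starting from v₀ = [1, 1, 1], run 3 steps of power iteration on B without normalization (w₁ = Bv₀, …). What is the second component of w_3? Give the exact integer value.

-777

B = M − 5I has rows (-4, -5, -5); (6, -2, 7); (7, -1, -2)
w1 = Bv₀ = (-14, 11, 4)
w2 = Bw1 = (-19, -78, -117)
w3 = Bw2 = (1051, -777, 179)
Requested component of w3: -777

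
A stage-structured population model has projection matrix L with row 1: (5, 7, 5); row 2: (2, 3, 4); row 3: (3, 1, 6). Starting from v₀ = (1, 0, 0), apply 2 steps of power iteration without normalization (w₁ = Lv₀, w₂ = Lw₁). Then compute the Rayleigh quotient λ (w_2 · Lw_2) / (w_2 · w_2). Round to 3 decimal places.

w1 = Lv₀ = (5·1 + 7·0 + 5·0; 2·1 + 3·0 + 4·0; 3·1 + 1·0 + 6·0) = (5, 2, 3)
w2 = Lw1 = (5·5 + 7·2 + 5·3; 2·5 + 3·2 + 4·3; 3·5 + 1·2 + 6·3) = (54, 28, 35)
Lw2 = (641, 332, 400)
w2·Lw2 = 54·641 + 28·332 + 35·400 = 57910; w2·w2 = 54·54 + 28·28 + 35·35 = 4925
λ ≈ 57910/4925 = 11.758

λ ≈ 11.758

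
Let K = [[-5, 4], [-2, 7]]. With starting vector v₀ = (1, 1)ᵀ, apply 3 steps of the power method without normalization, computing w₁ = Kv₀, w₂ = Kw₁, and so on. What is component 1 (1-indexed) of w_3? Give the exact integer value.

w1 = Kv₀ = (-1, 5)
w2 = Kw1 = (25, 37)
w3 = Kw2 = (23, 209)
The requested component of w3 is 23.

23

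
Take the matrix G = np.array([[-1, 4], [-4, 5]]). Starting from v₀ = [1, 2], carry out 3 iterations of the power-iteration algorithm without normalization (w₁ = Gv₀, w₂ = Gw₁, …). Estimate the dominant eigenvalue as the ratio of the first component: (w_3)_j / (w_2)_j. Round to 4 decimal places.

λ ≈ -0.5294

w1 = Gv₀ = (7, 6)
w2 = Gw1 = (17, 2)
w3 = Gw2 = (-9, -58)
Ratio at component: -9 / 17 = -0.5294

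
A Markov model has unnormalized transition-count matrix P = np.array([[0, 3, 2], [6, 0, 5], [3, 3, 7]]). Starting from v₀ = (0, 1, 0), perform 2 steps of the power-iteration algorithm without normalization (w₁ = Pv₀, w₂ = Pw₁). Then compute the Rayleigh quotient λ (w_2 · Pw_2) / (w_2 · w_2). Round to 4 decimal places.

λ ≈ 8.3467

w1 = Pv₀ = (0·0 + 3·1 + 2·0; 6·0 + 0·1 + 5·0; 3·0 + 3·1 + 7·0) = (3, 0, 3)
w2 = Pw1 = (0·3 + 3·0 + 2·3; 6·3 + 0·0 + 5·3; 3·3 + 3·0 + 7·3) = (6, 33, 30)
Pw2 = (159, 186, 327)
w2·Pw2 = 6·159 + 33·186 + 30·327 = 16902; w2·w2 = 6·6 + 33·33 + 30·30 = 2025
λ ≈ 16902/2025 = 8.3467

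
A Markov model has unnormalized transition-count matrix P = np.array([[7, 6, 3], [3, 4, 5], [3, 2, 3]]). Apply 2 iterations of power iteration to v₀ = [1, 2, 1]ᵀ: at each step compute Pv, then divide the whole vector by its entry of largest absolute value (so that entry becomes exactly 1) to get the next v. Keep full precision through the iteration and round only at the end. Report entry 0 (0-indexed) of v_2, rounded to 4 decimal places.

1.0000

Pv0 = (22.00000, 16.00000, 10.00000); divide by 22.00000 → v1 = (1.00000, 0.72727, 0.45455)
Pv1 = (12.72727, 8.18182, 5.81818); divide by 12.72727 → v2 = (1.00000, 0.64286, 0.45714)
Requested entry of v2: 280/280 = 1.0000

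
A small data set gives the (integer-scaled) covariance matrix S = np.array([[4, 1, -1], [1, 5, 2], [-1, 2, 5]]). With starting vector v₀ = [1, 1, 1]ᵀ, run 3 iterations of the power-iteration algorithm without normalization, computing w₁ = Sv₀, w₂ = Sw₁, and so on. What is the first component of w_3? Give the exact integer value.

86

w1 = Sv₀ = (4, 8, 6)
w2 = Sw1 = (18, 56, 42)
w3 = Sw2 = (86, 382, 304)
The requested component of w3 is 86.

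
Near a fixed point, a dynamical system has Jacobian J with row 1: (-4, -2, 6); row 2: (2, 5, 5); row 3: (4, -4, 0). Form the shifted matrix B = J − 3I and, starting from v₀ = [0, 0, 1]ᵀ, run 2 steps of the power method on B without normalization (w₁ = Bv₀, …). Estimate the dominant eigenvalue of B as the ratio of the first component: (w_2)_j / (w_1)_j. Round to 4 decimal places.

μ ≈ -11.6667

B = J − 3I has rows (-7, -2, 6); (2, 2, 5); (4, -4, -3)
w1 = Bv₀ = ((-7)·0 + (-2)·0 + 6·1; 2·0 + 2·0 + 5·1; 4·0 + (-4)·0 + (-3)·1) = (6, 5, -3)
w2 = Bw1 = ((-7)·6 + (-2)·5 + 6·(-3); 2·6 + 2·5 + 5·(-3); 4·6 + (-4)·5 + (-3)·(-3)) = (-70, 7, 13)
Ratio: -70/6 = -11.6667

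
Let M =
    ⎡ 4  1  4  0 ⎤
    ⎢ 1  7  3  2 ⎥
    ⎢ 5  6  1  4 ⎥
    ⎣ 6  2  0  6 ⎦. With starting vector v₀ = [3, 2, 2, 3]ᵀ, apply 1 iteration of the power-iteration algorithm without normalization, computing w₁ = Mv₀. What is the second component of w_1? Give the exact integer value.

29

w1 = Mv₀ = (22, 29, 41, 40)
The requested component of w1 is 29.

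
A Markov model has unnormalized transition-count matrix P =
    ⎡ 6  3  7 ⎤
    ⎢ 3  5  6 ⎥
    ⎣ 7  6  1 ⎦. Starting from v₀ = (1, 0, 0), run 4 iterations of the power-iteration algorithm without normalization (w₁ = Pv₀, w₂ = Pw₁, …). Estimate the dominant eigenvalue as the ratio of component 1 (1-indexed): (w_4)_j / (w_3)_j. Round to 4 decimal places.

λ ≈ 15.0636

w1 = Pv₀ = (6, 3, 7)
w2 = Pw1 = (94, 75, 67)
w3 = Pw2 = (1258, 1059, 1175)
w4 = Pw3 = (18950, 16119, 16335)
Ratio at component: 18950 / 1258 = 15.0636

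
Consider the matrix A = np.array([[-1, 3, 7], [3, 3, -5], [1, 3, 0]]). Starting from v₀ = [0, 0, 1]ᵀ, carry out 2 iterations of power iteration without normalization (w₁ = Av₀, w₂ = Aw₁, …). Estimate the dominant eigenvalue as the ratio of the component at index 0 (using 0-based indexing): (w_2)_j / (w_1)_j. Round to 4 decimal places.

w1 = Av₀ = ((-1)·0 + 3·0 + 7·1; 3·0 + 3·0 + (-5)·1; 1·0 + 3·0 + 0·1) = (7, -5, 0)
w2 = Aw1 = ((-1)·7 + 3·(-5) + 7·0; 3·7 + 3·(-5) + (-5)·0; 1·7 + 3·(-5) + 0·0) = (-22, 6, -8)
Ratio at component: -22 / 7 = -3.1429

-3.1429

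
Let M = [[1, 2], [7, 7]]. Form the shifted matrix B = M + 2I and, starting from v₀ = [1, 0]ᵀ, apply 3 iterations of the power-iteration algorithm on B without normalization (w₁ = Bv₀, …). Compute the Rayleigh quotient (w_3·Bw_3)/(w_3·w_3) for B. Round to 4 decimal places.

B = M + 2I has rows (3, 2); (7, 9)
w1 = Bv₀ = (3·1 + 2·0; 7·1 + 9·0) = (3, 7)
w2 = Bw1 = (3·3 + 2·7; 7·3 + 9·7) = (23, 84)
w3 = Bw2 = (237, 917)
Bw3 = (2545, 9912)
w3·Bw3 = 9692469; w3·w3 = 897058; μ ≈ 9692469/897058 = 10.8047

10.8047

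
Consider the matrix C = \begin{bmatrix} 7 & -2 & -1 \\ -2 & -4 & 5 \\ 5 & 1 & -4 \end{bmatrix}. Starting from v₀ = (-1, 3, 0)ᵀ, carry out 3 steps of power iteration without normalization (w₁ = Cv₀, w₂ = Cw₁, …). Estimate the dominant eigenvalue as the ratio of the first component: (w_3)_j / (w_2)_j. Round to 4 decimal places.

7.6522

w1 = Cv₀ = (-13, -10, -2)
w2 = Cw1 = (-69, 56, -67)
w3 = Cw2 = (-528, -421, -21)
Ratio at component: -528 / -69 = 7.6522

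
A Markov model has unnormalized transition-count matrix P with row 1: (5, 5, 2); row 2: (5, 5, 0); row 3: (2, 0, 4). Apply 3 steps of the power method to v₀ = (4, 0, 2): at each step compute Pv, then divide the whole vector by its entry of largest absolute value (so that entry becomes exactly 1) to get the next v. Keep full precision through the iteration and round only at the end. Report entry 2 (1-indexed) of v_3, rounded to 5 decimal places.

0.91331

Pv0 = (24.000000, 20.000000, 16.000000); divide by 24.000000 → v1 = (1.000000, 0.833333, 0.666667)
Pv1 = (10.500000, 9.166667, 4.666667); divide by 10.500000 → v2 = (1.000000, 0.873016, 0.444444)
Pv2 = (10.253968, 9.365079, 3.777778); divide by 10.253968 → v3 = (1.000000, 0.913313, 0.368421)
Requested entry of v3: 2360/2584 = 0.91331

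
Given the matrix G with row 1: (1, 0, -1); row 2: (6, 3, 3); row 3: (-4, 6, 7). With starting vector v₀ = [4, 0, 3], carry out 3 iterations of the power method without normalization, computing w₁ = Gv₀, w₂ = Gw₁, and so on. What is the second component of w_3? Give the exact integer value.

1023

w1 = Gv₀ = (1, 33, 5)
w2 = Gw1 = (-4, 120, 229)
w3 = Gw2 = (-233, 1023, 2339)
The requested component of w3 is 1023.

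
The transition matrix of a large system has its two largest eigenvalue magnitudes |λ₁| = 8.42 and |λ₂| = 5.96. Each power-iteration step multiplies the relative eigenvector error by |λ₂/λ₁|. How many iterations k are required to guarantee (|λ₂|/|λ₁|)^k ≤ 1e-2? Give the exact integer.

|λ₂/λ₁| = 5.96/8.42 = 0.70784
Need k ≥ ln(1e-2) / ln(0.70784) = -4.6052 / -0.3455 ≈ 13.327
Smallest integer k satisfying the bound: 14

14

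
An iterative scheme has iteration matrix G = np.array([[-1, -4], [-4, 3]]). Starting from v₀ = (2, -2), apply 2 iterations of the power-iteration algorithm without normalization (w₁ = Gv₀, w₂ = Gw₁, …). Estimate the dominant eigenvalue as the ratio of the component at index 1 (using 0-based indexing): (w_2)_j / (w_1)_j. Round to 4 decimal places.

w1 = Gv₀ = ((-1)·2 + (-4)·(-2); (-4)·2 + 3·(-2)) = (6, -14)
w2 = Gw1 = ((-1)·6 + (-4)·(-14); (-4)·6 + 3·(-14)) = (50, -66)
Ratio at component: -66 / -14 = 4.7143

4.7143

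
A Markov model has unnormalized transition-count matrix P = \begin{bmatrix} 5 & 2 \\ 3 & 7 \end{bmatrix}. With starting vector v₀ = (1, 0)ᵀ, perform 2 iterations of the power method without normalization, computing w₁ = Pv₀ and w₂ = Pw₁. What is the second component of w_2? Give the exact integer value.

36

w1 = Pv₀ = (5·1 + 2·0; 3·1 + 7·0) = (5, 3)
w2 = Pw1 = (5·5 + 2·3; 3·5 + 7·3) = (31, 36)
The requested component of w2 is 36.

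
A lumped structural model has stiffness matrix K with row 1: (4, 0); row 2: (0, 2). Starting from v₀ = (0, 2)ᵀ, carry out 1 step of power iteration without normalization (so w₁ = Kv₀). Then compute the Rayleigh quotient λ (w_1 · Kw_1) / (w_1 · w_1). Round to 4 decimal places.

λ ≈ 2.0000

w1 = Kv₀ = (0, 4)
Kw1 = (0, 8)
w1·Kw1 = 0·0 + 4·8 = 32; w1·w1 = 0·0 + 4·4 = 16
λ ≈ 32/16 = 2.0000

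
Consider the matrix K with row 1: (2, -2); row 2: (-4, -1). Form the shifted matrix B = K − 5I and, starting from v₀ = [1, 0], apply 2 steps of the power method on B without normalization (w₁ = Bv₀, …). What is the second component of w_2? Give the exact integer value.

36

B = K − 5I has rows (-3, -2); (-4, -6)
w1 = Bv₀ = ((-3)·1 + (-2)·0; (-4)·1 + (-6)·0) = (-3, -4)
w2 = Bw1 = ((-3)·(-3) + (-2)·(-4); (-4)·(-3) + (-6)·(-4)) = (17, 36)
Requested component of w2: 36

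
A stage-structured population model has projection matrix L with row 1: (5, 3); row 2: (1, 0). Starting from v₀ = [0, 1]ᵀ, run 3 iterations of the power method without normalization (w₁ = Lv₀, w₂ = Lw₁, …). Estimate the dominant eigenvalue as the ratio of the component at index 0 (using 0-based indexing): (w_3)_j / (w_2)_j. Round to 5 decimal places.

w1 = Lv₀ = (5·0 + 3·1; 1·0 + 0·1) = (3, 0)
w2 = Lw1 = (5·3 + 3·0; 1·3 + 0·0) = (15, 3)
w3 = Lw2 = (84, 15)
Ratio at component: 84 / 15 = 5.60000

5.60000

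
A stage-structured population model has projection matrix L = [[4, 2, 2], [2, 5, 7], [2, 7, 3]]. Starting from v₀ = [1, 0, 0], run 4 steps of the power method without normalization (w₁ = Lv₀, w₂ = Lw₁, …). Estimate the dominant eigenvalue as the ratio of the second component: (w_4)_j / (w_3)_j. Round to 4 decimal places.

12.2376

w1 = Lv₀ = (4·1 + 2·0 + 2·0; 2·1 + 5·0 + 7·0; 2·1 + 7·0 + 3·0) = (4, 2, 2)
w2 = Lw1 = (4·4 + 2·2 + 2·2; 2·4 + 5·2 + 7·2; 2·4 + 7·2 + 3·2) = (24, 32, 28)
w3 = Lw2 = (216, 404, 356)
w4 = Lw3 = (2384, 4944, 4328)
Ratio at component: 4944 / 404 = 12.2376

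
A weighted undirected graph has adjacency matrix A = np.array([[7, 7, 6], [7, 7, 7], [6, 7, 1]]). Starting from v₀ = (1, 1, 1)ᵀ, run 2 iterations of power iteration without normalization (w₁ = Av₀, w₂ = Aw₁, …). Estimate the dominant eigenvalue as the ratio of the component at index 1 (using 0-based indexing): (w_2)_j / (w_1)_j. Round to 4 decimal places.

λ ≈ 18.3333

w1 = Av₀ = (7·1 + 7·1 + 6·1; 7·1 + 7·1 + 7·1; 6·1 + 7·1 + 1·1) = (20, 21, 14)
w2 = Aw1 = (7·20 + 7·21 + 6·14; 7·20 + 7·21 + 7·14; 6·20 + 7·21 + 1·14) = (371, 385, 281)
Ratio at component: 385 / 21 = 18.3333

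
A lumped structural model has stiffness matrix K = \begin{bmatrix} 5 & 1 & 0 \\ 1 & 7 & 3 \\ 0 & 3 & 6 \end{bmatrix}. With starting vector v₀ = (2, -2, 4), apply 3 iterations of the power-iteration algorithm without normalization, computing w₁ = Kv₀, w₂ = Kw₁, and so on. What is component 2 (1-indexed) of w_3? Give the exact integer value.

798

w1 = Kv₀ = (5·2 + 1·(-2) + 0·4; 1·2 + 7·(-2) + 3·4; 0·2 + 3·(-2) + 6·4) = (8, 0, 18)
w2 = Kw1 = (5·8 + 1·0 + 0·18; 1·8 + 7·0 + 3·18; 0·8 + 3·0 + 6·18) = (40, 62, 108)
w3 = Kw2 = (262, 798, 834)
The requested component of w3 is 798.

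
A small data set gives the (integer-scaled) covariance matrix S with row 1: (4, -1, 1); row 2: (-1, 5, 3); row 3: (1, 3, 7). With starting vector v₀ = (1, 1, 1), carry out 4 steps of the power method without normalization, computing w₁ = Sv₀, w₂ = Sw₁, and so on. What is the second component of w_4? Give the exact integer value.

5690

w1 = Sv₀ = (4, 7, 11)
w2 = Sw1 = (20, 64, 102)
w3 = Sw2 = (118, 606, 926)
w4 = Sw3 = (792, 5690, 8418)
The requested component of w4 is 5690.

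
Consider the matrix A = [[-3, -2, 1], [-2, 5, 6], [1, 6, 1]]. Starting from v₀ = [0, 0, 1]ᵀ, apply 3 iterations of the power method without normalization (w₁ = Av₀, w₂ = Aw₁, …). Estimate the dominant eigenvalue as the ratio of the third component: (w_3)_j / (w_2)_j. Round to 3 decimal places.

λ ≈ 6.000

w1 = Av₀ = ((-3)·0 + (-2)·0 + 1·1; (-2)·0 + 5·0 + 6·1; 1·0 + 6·0 + 1·1) = (1, 6, 1)
w2 = Aw1 = ((-3)·1 + (-2)·6 + 1·1; (-2)·1 + 5·6 + 6·1; 1·1 + 6·6 + 1·1) = (-14, 34, 38)
w3 = Aw2 = (12, 426, 228)
Ratio at component: 228 / 38 = 6.000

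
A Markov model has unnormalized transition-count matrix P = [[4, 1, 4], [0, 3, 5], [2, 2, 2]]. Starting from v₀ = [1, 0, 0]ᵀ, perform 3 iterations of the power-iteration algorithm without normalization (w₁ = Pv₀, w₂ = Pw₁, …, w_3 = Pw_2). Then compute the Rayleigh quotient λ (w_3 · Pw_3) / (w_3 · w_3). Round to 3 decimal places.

λ ≈ 7.272

w1 = Pv₀ = (4·1 + 1·0 + 4·0; 0·1 + 3·0 + 5·0; 2·1 + 2·0 + 2·0) = (4, 0, 2)
w2 = Pw1 = (4·4 + 1·0 + 4·2; 0·4 + 3·0 + 5·2; 2·4 + 2·0 + 2·2) = (24, 10, 12)
w3 = Pw2 = (154, 90, 92)
Pw3 = (1074, 730, 672)
w3·Pw3 = 154·1074 + 90·730 + 92·672 = 292920; w3·w3 = 154·154 + 90·90 + 92·92 = 40280
λ ≈ 292920/40280 = 7.272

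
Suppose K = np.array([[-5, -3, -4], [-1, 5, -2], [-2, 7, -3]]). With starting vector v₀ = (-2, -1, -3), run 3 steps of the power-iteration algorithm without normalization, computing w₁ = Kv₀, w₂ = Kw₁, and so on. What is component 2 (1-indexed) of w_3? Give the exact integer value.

w1 = Kv₀ = (25, 3, 6)
w2 = Kw1 = (-158, -22, -47)
w3 = Kw2 = (1044, 142, 303)
The requested component of w3 is 142.

142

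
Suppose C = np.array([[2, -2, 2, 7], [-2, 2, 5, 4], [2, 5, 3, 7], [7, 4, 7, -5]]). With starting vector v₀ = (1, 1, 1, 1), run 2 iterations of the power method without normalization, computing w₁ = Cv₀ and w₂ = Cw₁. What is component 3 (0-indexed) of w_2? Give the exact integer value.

153

w1 = Cv₀ = (9, 9, 17, 13)
w2 = Cw1 = (125, 137, 205, 153)
The requested component of w2 is 153.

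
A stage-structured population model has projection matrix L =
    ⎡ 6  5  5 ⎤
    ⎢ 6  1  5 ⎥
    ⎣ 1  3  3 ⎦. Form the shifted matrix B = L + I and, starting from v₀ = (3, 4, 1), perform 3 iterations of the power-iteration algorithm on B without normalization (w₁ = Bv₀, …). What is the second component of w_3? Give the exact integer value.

B = L + I has rows (7, 5, 5); (6, 2, 5); (1, 3, 4)
w1 = Bv₀ = (7·3 + 5·4 + 5·1; 6·3 + 2·4 + 5·1; 1·3 + 3·4 + 4·1) = (46, 31, 19)
w2 = Bw1 = (7·46 + 5·31 + 5·19; 6·46 + 2·31 + 5·19; 1·46 + 3·31 + 4·19) = (572, 433, 215)
w3 = Bw2 = (7244, 5373, 2731)
Requested component of w3: 5373

5373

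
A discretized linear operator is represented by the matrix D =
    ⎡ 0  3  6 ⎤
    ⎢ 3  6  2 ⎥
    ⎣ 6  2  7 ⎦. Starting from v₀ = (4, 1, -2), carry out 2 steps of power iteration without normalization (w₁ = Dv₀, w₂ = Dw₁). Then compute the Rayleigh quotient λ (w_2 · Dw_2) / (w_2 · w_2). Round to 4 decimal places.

w1 = Dv₀ = (0·4 + 3·1 + 6·(-2); 3·4 + 6·1 + 2·(-2); 6·4 + 2·1 + 7·(-2)) = (-9, 14, 12)
w2 = Dw1 = (0·(-9) + 3·14 + 6·12; 3·(-9) + 6·14 + 2·12; 6·(-9) + 2·14 + 7·12) = (114, 81, 58)
Dw2 = (591, 944, 1252)
w2·Dw2 = 114·591 + 81·944 + 58·1252 = 216454; w2·w2 = 114·114 + 81·81 + 58·58 = 22921
λ ≈ 216454/22921 = 9.4435

λ ≈ 9.4435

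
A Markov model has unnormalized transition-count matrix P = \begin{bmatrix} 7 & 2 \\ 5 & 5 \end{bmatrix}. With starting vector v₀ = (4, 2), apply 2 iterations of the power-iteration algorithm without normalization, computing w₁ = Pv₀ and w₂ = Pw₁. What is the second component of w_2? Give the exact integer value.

w1 = Pv₀ = (32, 30)
w2 = Pw1 = (284, 310)
The requested component of w2 is 310.

310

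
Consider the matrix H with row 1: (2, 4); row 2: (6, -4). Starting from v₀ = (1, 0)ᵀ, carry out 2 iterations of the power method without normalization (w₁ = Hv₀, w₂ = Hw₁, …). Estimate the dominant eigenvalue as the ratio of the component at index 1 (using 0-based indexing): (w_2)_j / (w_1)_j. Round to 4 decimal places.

λ ≈ -2.0000

w1 = Hv₀ = (2·1 + 4·0; 6·1 + (-4)·0) = (2, 6)
w2 = Hw1 = (2·2 + 4·6; 6·2 + (-4)·6) = (28, -12)
Ratio at component: -12 / 6 = -2.0000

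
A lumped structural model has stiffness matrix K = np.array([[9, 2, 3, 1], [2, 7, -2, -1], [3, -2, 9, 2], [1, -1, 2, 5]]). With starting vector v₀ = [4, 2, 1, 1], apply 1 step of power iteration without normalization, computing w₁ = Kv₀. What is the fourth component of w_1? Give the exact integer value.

w1 = Kv₀ = (44, 19, 19, 9)
The requested component of w1 is 9.

9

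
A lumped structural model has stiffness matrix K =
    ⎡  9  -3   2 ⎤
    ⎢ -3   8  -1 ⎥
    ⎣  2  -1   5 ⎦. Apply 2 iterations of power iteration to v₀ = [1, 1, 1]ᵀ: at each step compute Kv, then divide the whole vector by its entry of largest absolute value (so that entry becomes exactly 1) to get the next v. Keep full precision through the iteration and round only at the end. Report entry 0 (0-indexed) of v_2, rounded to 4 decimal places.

Kv0 = (8.00000, 4.00000, 6.00000); divide by 8.00000 → v1 = (1.00000, 0.50000, 0.75000)
Kv1 = (9.00000, 0.25000, 5.25000); divide by 9.00000 → v2 = (1.00000, 0.02778, 0.58333)
Requested entry of v2: 72/72 = 1.0000

1.0000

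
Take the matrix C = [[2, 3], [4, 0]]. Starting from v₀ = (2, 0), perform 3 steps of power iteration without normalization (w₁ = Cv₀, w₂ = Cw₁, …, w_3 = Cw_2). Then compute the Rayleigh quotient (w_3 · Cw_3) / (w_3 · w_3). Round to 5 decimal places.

w1 = Cv₀ = (2·2 + 3·0; 4·2 + 0·0) = (4, 8)
w2 = Cw1 = (2·4 + 3·8; 4·4 + 0·8) = (32, 16)
w3 = Cw2 = (112, 128)
Cw3 = (608, 448)
w3·Cw3 = 112·608 + 128·448 = 125440; w3·w3 = 112·112 + 128·128 = 28928
λ ≈ 125440/28928 = 4.33628

λ ≈ 4.33628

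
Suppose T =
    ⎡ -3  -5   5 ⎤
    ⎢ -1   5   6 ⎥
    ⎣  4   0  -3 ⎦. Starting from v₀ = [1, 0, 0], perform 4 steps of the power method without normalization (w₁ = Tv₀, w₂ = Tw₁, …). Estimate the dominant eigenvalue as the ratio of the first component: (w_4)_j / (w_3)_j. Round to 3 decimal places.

w1 = Tv₀ = (-3, -1, 4)
w2 = Tw1 = (34, 22, -24)
w3 = Tw2 = (-332, -68, 208)
w4 = Tw3 = (2376, 1240, -1952)
Ratio at component: 2376 / -332 = -7.157

λ ≈ -7.157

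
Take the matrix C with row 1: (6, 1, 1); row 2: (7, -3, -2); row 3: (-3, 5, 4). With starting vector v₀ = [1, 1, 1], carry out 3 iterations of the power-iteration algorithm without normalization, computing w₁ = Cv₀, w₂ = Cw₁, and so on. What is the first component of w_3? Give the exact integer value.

w1 = Cv₀ = (6·1 + 1·1 + 1·1; 7·1 + (-3)·1 + (-2)·1; (-3)·1 + 5·1 + 4·1) = (8, 2, 6)
w2 = Cw1 = (6·8 + 1·2 + 1·6; 7·8 + (-3)·2 + (-2)·6; (-3)·8 + 5·2 + 4·6) = (56, 38, 10)
w3 = Cw2 = (384, 258, 62)
The requested component of w3 is 384.

384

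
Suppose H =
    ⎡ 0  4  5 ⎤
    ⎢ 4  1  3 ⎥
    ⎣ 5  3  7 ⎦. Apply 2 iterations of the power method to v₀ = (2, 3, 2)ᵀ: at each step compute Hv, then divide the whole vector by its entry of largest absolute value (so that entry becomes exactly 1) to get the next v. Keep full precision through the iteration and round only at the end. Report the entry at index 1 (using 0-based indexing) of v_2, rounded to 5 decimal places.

0.52041

Hv0 = (22.000000, 17.000000, 33.000000); divide by 33.000000 → v1 = (0.666667, 0.515152, 1.000000)
Hv1 = (7.060606, 6.181818, 11.878788); divide by 11.878788 → v2 = (0.594388, 0.520408, 1.000000)
Requested entry of v2: 204/392 = 0.52041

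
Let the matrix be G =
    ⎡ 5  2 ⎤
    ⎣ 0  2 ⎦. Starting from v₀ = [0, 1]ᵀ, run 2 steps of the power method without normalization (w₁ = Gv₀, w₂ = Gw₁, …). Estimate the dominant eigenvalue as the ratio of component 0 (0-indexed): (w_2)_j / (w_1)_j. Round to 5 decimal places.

7.00000

w1 = Gv₀ = (5·0 + 2·1; 0·0 + 2·1) = (2, 2)
w2 = Gw1 = (5·2 + 2·2; 0·2 + 2·2) = (14, 4)
Ratio at component: 14 / 2 = 7.00000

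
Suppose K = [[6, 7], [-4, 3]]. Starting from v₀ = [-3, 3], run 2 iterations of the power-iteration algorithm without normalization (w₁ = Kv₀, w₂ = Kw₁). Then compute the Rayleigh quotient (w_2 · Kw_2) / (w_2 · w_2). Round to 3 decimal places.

λ ≈ 6.585

w1 = Kv₀ = (3, 21)
w2 = Kw1 = (165, 51)
Kw2 = (1347, -507)
w2·Kw2 = 165·1347 + 51·(-507) = 196398; w2·w2 = 165·165 + 51·51 = 29826
λ ≈ 196398/29826 = 6.585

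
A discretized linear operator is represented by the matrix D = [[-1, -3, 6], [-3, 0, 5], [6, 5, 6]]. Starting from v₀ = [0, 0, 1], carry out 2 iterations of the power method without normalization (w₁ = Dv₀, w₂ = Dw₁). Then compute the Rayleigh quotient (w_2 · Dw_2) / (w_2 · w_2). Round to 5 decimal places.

8.61618

w1 = Dv₀ = (6, 5, 6)
w2 = Dw1 = (15, 12, 97)
Dw2 = (531, 440, 732)
w2·Dw2 = 15·531 + 12·440 + 97·732 = 84249; w2·w2 = 15·15 + 12·12 + 97·97 = 9778
λ ≈ 84249/9778 = 8.61618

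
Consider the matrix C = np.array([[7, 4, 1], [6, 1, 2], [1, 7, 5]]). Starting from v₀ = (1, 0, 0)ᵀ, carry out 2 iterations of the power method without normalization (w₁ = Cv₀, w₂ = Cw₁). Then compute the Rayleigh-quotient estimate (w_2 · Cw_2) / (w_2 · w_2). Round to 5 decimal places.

w1 = Cv₀ = (7·1 + 4·0 + 1·0; 6·1 + 1·0 + 2·0; 1·1 + 7·0 + 5·0) = (7, 6, 1)
w2 = Cw1 = (7·7 + 4·6 + 1·1; 6·7 + 1·6 + 2·1; 1·7 + 7·6 + 5·1) = (74, 50, 54)
Cw2 = (772, 602, 694)
w2·Cw2 = 74·772 + 50·602 + 54·694 = 124704; w2·w2 = 74·74 + 50·50 + 54·54 = 10892
λ ≈ 124704/10892 = 11.44914

11.44914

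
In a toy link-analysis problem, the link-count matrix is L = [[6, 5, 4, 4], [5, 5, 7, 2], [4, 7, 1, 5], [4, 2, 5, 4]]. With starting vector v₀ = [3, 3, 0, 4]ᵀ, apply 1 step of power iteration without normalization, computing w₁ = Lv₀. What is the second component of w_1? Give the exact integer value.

w1 = Lv₀ = (6·3 + 5·3 + 4·0 + 4·4; 5·3 + 5·3 + 7·0 + 2·4; 4·3 + 7·3 + 1·0 + 5·4; 4·3 + 2·3 + 5·0 + 4·4) = (49, 38, 53, 34)
The requested component of w1 is 38.

38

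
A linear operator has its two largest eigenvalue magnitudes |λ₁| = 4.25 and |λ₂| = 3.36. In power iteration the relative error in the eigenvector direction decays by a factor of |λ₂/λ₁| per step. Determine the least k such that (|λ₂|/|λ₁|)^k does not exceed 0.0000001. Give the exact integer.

|λ₂/λ₁| = 3.36/4.25 = 0.79059
Need k ≥ ln(0.0000001) / ln(0.79059) = -16.1181 / -0.2350 ≈ 68.594
Smallest integer k satisfying the bound: 69

69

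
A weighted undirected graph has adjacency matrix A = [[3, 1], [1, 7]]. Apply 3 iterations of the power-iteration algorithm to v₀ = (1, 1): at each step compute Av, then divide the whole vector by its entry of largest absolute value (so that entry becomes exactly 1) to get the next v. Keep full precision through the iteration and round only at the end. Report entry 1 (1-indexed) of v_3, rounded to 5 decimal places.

0.27273

Av0 = (4.000000, 8.000000); divide by 8.000000 → v1 = (0.500000, 1.000000)
Av1 = (2.500000, 7.500000); divide by 7.500000 → v2 = (0.333333, 1.000000)
Av2 = (2.000000, 7.333333); divide by 7.333333 → v3 = (0.272727, 1.000000)
Requested entry of v3: 120/440 = 0.27273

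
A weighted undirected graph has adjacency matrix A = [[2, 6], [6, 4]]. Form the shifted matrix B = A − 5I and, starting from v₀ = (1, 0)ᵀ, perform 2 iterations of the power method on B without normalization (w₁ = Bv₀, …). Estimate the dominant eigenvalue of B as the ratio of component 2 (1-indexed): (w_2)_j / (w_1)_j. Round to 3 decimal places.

B = A − 5I has rows (-3, 6); (6, -1)
w1 = Bv₀ = ((-3)·1 + 6·0; 6·1 + (-1)·0) = (-3, 6)
w2 = Bw1 = ((-3)·(-3) + 6·6; 6·(-3) + (-1)·6) = (45, -24)
Ratio: -24/6 = -4.000

μ ≈ -4.000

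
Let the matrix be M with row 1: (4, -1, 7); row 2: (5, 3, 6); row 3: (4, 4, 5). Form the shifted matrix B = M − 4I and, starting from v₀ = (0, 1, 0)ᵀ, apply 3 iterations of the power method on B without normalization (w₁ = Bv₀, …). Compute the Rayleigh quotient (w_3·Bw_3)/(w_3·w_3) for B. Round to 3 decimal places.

2.022

B = M − 4I has rows (0, -1, 7); (5, -1, 6); (4, 4, 1)
w1 = Bv₀ = (-1, -1, 4)
w2 = Bw1 = (29, 20, -4)
w3 = Bw2 = (-48, 101, 192)
Bw3 = (1243, 811, 404)
w3·Bw3 = 99815; w3·w3 = 49369; μ ≈ 99815/49369 = 2.022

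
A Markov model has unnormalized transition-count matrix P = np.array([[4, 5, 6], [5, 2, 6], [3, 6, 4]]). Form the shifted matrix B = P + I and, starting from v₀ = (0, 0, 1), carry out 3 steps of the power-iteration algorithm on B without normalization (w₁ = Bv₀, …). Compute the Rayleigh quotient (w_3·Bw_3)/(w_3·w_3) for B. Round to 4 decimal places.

B = P + I has rows (5, 5, 6); (5, 3, 6); (3, 6, 5)
w1 = Bv₀ = (5·0 + 5·0 + 6·1; 5·0 + 3·0 + 6·1; 3·0 + 6·0 + 5·1) = (6, 6, 5)
w2 = Bw1 = (5·6 + 5·6 + 6·5; 5·6 + 3·6 + 6·5; 3·6 + 6·6 + 5·5) = (90, 78, 79)
w3 = Bw2 = (1314, 1158, 1133)
Bw3 = (19158, 16842, 16555)
w3·Bw3 = 63433463; w3·w3 = 4351249; μ ≈ 63433463/4351249 = 14.5782

14.5782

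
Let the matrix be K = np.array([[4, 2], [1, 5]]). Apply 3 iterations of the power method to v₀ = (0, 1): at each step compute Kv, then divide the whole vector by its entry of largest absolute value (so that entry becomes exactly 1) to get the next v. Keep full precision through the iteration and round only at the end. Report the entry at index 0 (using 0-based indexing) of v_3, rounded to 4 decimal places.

Kv0 = (2.00000, 5.00000); divide by 5.00000 → v1 = (0.40000, 1.00000)
Kv1 = (3.60000, 5.40000); divide by 5.40000 → v2 = (0.66667, 1.00000)
Kv2 = (4.66667, 5.66667); divide by 5.66667 → v3 = (0.82353, 1.00000)
Requested entry of v3: 126/153 = 0.8235

0.8235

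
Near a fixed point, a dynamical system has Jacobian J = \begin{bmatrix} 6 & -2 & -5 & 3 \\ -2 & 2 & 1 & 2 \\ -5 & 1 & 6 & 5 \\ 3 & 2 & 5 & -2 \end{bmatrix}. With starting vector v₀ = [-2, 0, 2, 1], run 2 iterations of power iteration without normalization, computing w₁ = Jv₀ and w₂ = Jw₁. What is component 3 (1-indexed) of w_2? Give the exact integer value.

275

w1 = Jv₀ = (6·(-2) + (-2)·0 + (-5)·2 + 3·1; (-2)·(-2) + 2·0 + 1·2 + 2·1; (-5)·(-2) + 1·0 + 6·2 + 5·1; 3·(-2) + 2·0 + 5·2 + (-2)·1) = (-19, 8, 27, 2)
w2 = Jw1 = (6·(-19) + (-2)·8 + (-5)·27 + 3·2; (-2)·(-19) + 2·8 + 1·27 + 2·2; (-5)·(-19) + 1·8 + 6·27 + 5·2; 3·(-19) + 2·8 + 5·27 + (-2)·2) = (-259, 85, 275, 90)
The requested component of w2 is 275.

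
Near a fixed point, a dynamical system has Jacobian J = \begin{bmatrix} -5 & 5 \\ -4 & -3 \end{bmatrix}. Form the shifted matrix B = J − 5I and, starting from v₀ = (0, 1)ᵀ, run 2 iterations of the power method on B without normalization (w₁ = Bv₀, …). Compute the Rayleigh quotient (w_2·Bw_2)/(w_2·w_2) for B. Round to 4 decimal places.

B = J − 5I has rows (-10, 5); (-4, -8)
w1 = Bv₀ = (5, -8)
w2 = Bw1 = (-90, 44)
Bw2 = (1120, 8)
w2·Bw2 = -100448; w2·w2 = 10036; μ ≈ -100448/10036 = -10.0088

-10.0088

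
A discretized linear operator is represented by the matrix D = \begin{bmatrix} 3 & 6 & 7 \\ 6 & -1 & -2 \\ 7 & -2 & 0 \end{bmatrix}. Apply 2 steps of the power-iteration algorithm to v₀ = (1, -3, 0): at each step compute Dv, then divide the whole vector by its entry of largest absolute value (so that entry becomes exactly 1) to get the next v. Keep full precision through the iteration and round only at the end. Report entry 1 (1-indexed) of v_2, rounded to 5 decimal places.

Dv0 = (-15.000000, 9.000000, 13.000000); divide by -15.000000 → v1 = (1.000000, -0.600000, -0.866667)
Dv1 = (-6.666667, 8.333333, 8.200000); divide by 8.333333 → v2 = (-0.800000, 1.000000, 0.984000)
Requested entry of v2: 100/-125 = -0.80000

-0.80000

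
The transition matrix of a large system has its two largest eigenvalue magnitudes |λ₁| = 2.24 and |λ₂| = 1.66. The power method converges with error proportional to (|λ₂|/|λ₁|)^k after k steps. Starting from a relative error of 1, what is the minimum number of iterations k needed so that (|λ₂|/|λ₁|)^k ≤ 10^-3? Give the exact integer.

|λ₂/λ₁| = 1.66/2.24 = 0.74107
Need k ≥ ln(10^-3) / ln(0.74107) = -6.9078 / -0.2997 ≈ 23.052
Smallest integer k satisfying the bound: 24

24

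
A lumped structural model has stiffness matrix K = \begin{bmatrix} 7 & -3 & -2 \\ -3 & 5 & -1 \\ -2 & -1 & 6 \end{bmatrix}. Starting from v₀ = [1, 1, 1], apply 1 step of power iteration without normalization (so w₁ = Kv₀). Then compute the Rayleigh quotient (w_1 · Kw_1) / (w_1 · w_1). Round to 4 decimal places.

w1 = Kv₀ = (7·1 + (-3)·1 + (-2)·1; (-3)·1 + 5·1 + (-1)·1; (-2)·1 + (-1)·1 + 6·1) = (2, 1, 3)
Kw1 = (5, -4, 13)
w1·Kw1 = 2·5 + 1·(-4) + 3·13 = 45; w1·w1 = 2·2 + 1·1 + 3·3 = 14
λ ≈ 45/14 = 3.2143

λ ≈ 3.2143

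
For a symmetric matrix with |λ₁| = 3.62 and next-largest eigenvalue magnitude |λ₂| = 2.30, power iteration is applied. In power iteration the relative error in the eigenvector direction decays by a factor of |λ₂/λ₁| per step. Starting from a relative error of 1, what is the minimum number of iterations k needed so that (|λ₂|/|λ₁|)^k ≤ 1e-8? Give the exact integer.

|λ₂/λ₁| = 2.30/3.62 = 0.63536
Need k ≥ ln(1e-8) / ln(0.63536) = -18.4207 / -0.4536 ≈ 40.613
Smallest integer k satisfying the bound: 41

41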